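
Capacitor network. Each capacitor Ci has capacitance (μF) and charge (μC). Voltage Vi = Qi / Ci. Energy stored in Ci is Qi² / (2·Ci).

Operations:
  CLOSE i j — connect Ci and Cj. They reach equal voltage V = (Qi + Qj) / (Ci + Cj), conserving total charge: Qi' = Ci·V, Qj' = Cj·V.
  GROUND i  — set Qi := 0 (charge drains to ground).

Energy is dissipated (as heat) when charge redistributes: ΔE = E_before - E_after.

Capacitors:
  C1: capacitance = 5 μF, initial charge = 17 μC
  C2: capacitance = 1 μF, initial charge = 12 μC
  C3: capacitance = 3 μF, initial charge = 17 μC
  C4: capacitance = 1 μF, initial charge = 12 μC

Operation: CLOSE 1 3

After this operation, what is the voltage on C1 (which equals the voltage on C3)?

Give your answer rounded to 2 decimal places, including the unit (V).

Initial: C1(5μF, Q=17μC, V=3.40V), C2(1μF, Q=12μC, V=12.00V), C3(3μF, Q=17μC, V=5.67V), C4(1μF, Q=12μC, V=12.00V)
Op 1: CLOSE 1-3: Q_total=34.00, C_total=8.00, V=4.25; Q1=21.25, Q3=12.75; dissipated=4.817

Answer: 4.25 V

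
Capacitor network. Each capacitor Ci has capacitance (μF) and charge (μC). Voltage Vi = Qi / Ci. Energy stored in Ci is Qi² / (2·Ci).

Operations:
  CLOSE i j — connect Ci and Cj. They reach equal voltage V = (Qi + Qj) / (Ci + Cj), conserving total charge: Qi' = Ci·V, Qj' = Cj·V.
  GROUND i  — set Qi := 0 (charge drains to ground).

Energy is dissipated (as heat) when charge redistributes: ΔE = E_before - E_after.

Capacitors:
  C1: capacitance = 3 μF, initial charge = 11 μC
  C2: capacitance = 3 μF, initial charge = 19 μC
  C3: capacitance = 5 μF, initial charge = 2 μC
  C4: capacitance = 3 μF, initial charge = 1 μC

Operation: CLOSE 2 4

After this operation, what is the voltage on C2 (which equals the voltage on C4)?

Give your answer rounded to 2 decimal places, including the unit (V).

Initial: C1(3μF, Q=11μC, V=3.67V), C2(3μF, Q=19μC, V=6.33V), C3(5μF, Q=2μC, V=0.40V), C4(3μF, Q=1μC, V=0.33V)
Op 1: CLOSE 2-4: Q_total=20.00, C_total=6.00, V=3.33; Q2=10.00, Q4=10.00; dissipated=27.000

Answer: 3.33 V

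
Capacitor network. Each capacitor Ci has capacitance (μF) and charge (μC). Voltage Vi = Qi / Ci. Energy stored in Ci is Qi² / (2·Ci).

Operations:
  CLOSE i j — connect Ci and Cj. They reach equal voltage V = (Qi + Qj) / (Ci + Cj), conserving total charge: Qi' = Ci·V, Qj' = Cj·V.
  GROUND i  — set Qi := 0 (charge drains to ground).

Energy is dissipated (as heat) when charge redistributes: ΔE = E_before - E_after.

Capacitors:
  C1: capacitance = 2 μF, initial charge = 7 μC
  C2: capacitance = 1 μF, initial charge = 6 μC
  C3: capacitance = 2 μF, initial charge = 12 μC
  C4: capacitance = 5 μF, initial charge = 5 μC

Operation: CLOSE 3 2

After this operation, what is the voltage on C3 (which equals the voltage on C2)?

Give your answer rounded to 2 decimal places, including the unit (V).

Initial: C1(2μF, Q=7μC, V=3.50V), C2(1μF, Q=6μC, V=6.00V), C3(2μF, Q=12μC, V=6.00V), C4(5μF, Q=5μC, V=1.00V)
Op 1: CLOSE 3-2: Q_total=18.00, C_total=3.00, V=6.00; Q3=12.00, Q2=6.00; dissipated=0.000

Answer: 6.00 V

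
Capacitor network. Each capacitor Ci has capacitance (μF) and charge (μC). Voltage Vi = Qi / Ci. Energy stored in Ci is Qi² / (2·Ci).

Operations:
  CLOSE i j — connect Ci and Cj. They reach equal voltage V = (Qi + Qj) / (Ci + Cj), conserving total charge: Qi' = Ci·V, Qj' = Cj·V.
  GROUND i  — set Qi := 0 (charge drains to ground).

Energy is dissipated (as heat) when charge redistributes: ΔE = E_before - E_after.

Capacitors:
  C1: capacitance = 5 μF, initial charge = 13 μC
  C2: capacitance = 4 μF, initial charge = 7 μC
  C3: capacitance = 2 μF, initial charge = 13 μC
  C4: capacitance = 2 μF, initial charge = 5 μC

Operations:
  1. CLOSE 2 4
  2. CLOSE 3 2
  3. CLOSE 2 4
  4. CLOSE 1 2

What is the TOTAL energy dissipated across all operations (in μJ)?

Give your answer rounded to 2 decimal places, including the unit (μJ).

Initial: C1(5μF, Q=13μC, V=2.60V), C2(4μF, Q=7μC, V=1.75V), C3(2μF, Q=13μC, V=6.50V), C4(2μF, Q=5μC, V=2.50V)
Op 1: CLOSE 2-4: Q_total=12.00, C_total=6.00, V=2.00; Q2=8.00, Q4=4.00; dissipated=0.375
Op 2: CLOSE 3-2: Q_total=21.00, C_total=6.00, V=3.50; Q3=7.00, Q2=14.00; dissipated=13.500
Op 3: CLOSE 2-4: Q_total=18.00, C_total=6.00, V=3.00; Q2=12.00, Q4=6.00; dissipated=1.500
Op 4: CLOSE 1-2: Q_total=25.00, C_total=9.00, V=2.78; Q1=13.89, Q2=11.11; dissipated=0.178
Total dissipated: 15.553 μJ

Answer: 15.55 μJ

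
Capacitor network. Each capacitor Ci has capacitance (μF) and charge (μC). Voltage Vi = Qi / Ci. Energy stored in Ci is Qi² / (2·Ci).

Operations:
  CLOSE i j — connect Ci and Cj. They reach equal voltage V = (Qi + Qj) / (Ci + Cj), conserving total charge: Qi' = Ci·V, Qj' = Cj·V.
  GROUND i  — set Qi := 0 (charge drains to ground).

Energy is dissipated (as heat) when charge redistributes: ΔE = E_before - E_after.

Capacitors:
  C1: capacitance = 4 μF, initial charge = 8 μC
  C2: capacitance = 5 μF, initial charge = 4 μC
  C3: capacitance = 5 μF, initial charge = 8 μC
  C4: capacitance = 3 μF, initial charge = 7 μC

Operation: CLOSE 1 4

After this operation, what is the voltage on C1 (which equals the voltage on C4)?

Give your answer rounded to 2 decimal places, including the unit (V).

Answer: 2.14 V

Derivation:
Initial: C1(4μF, Q=8μC, V=2.00V), C2(5μF, Q=4μC, V=0.80V), C3(5μF, Q=8μC, V=1.60V), C4(3μF, Q=7μC, V=2.33V)
Op 1: CLOSE 1-4: Q_total=15.00, C_total=7.00, V=2.14; Q1=8.57, Q4=6.43; dissipated=0.095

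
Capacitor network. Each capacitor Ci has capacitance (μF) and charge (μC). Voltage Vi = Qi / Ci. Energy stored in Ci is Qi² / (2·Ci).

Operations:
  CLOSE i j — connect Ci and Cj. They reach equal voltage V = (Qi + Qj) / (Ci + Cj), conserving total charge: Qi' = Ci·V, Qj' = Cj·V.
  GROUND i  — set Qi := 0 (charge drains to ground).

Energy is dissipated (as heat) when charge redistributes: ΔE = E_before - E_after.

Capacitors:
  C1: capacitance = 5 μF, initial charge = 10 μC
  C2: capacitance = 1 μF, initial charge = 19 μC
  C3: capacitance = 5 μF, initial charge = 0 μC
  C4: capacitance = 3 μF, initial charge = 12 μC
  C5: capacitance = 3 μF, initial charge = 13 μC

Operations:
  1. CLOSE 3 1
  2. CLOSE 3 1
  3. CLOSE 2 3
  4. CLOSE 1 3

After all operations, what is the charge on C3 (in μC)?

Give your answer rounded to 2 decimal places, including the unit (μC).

Answer: 12.50 μC

Derivation:
Initial: C1(5μF, Q=10μC, V=2.00V), C2(1μF, Q=19μC, V=19.00V), C3(5μF, Q=0μC, V=0.00V), C4(3μF, Q=12μC, V=4.00V), C5(3μF, Q=13μC, V=4.33V)
Op 1: CLOSE 3-1: Q_total=10.00, C_total=10.00, V=1.00; Q3=5.00, Q1=5.00; dissipated=5.000
Op 2: CLOSE 3-1: Q_total=10.00, C_total=10.00, V=1.00; Q3=5.00, Q1=5.00; dissipated=0.000
Op 3: CLOSE 2-3: Q_total=24.00, C_total=6.00, V=4.00; Q2=4.00, Q3=20.00; dissipated=135.000
Op 4: CLOSE 1-3: Q_total=25.00, C_total=10.00, V=2.50; Q1=12.50, Q3=12.50; dissipated=11.250
Final charges: Q1=12.50, Q2=4.00, Q3=12.50, Q4=12.00, Q5=13.00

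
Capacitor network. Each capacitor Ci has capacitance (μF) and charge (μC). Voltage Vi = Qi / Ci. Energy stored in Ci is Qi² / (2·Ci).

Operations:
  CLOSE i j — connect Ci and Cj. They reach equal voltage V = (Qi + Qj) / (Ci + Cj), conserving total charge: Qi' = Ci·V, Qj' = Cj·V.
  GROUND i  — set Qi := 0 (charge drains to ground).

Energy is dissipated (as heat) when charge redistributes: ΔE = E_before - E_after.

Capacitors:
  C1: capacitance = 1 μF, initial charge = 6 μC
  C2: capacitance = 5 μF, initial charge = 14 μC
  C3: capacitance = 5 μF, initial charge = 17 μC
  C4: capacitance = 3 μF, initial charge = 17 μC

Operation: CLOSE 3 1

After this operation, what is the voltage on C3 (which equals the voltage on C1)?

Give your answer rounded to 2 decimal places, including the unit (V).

Initial: C1(1μF, Q=6μC, V=6.00V), C2(5μF, Q=14μC, V=2.80V), C3(5μF, Q=17μC, V=3.40V), C4(3μF, Q=17μC, V=5.67V)
Op 1: CLOSE 3-1: Q_total=23.00, C_total=6.00, V=3.83; Q3=19.17, Q1=3.83; dissipated=2.817

Answer: 3.83 V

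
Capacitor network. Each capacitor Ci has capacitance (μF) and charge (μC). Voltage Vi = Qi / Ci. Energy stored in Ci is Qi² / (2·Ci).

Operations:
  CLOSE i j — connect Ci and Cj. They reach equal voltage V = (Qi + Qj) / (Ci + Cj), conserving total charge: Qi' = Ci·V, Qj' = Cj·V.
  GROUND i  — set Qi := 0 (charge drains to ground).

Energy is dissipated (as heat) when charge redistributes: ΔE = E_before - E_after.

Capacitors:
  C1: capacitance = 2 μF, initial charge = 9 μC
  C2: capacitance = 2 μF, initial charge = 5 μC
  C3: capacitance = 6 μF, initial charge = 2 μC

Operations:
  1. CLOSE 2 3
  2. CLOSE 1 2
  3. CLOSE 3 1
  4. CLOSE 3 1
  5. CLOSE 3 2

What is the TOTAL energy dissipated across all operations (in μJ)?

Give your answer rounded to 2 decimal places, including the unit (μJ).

Answer: 13.94 μJ

Derivation:
Initial: C1(2μF, Q=9μC, V=4.50V), C2(2μF, Q=5μC, V=2.50V), C3(6μF, Q=2μC, V=0.33V)
Op 1: CLOSE 2-3: Q_total=7.00, C_total=8.00, V=0.88; Q2=1.75, Q3=5.25; dissipated=3.521
Op 2: CLOSE 1-2: Q_total=10.75, C_total=4.00, V=2.69; Q1=5.38, Q2=5.38; dissipated=6.570
Op 3: CLOSE 3-1: Q_total=10.62, C_total=8.00, V=1.33; Q3=7.97, Q1=2.66; dissipated=2.464
Op 4: CLOSE 3-1: Q_total=10.62, C_total=8.00, V=1.33; Q3=7.97, Q1=2.66; dissipated=0.000
Op 5: CLOSE 3-2: Q_total=13.34, C_total=8.00, V=1.67; Q3=10.01, Q2=3.34; dissipated=1.386
Total dissipated: 13.941 μJ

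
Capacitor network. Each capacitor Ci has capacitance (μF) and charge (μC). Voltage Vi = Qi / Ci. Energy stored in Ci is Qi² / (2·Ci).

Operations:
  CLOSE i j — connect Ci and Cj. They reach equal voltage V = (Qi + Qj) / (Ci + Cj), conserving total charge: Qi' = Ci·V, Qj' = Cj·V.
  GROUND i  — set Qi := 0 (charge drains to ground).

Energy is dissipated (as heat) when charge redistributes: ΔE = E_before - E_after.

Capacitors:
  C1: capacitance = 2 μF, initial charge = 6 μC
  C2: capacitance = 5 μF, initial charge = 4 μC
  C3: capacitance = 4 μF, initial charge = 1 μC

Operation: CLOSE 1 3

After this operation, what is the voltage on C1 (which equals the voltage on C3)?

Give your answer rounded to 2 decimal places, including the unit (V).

Initial: C1(2μF, Q=6μC, V=3.00V), C2(5μF, Q=4μC, V=0.80V), C3(4μF, Q=1μC, V=0.25V)
Op 1: CLOSE 1-3: Q_total=7.00, C_total=6.00, V=1.17; Q1=2.33, Q3=4.67; dissipated=5.042

Answer: 1.17 V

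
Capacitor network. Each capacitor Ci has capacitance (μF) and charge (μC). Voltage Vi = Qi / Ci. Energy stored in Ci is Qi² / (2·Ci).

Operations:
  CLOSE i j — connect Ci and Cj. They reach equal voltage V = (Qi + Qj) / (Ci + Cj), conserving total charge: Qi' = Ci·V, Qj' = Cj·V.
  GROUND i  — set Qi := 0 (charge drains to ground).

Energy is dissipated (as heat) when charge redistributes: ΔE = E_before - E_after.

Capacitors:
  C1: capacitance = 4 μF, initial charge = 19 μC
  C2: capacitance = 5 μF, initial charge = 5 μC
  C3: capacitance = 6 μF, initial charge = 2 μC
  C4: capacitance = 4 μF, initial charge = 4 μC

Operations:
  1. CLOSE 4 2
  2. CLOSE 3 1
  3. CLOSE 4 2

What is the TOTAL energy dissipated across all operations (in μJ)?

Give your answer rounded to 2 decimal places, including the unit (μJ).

Answer: 23.41 μJ

Derivation:
Initial: C1(4μF, Q=19μC, V=4.75V), C2(5μF, Q=5μC, V=1.00V), C3(6μF, Q=2μC, V=0.33V), C4(4μF, Q=4μC, V=1.00V)
Op 1: CLOSE 4-2: Q_total=9.00, C_total=9.00, V=1.00; Q4=4.00, Q2=5.00; dissipated=0.000
Op 2: CLOSE 3-1: Q_total=21.00, C_total=10.00, V=2.10; Q3=12.60, Q1=8.40; dissipated=23.408
Op 3: CLOSE 4-2: Q_total=9.00, C_total=9.00, V=1.00; Q4=4.00, Q2=5.00; dissipated=0.000
Total dissipated: 23.408 μJ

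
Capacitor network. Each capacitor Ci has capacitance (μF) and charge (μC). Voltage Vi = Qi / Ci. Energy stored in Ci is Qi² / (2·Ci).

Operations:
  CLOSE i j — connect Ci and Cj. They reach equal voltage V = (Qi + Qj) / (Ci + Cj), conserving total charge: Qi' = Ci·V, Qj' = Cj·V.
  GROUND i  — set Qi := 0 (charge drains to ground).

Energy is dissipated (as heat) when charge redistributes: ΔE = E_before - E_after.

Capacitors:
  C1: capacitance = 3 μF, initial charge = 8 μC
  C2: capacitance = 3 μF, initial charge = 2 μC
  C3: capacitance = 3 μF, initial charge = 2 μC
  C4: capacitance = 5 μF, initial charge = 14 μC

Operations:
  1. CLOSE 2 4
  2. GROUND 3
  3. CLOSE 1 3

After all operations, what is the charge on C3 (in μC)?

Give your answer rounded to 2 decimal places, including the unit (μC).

Answer: 4.00 μC

Derivation:
Initial: C1(3μF, Q=8μC, V=2.67V), C2(3μF, Q=2μC, V=0.67V), C3(3μF, Q=2μC, V=0.67V), C4(5μF, Q=14μC, V=2.80V)
Op 1: CLOSE 2-4: Q_total=16.00, C_total=8.00, V=2.00; Q2=6.00, Q4=10.00; dissipated=4.267
Op 2: GROUND 3: Q3=0; energy lost=0.667
Op 3: CLOSE 1-3: Q_total=8.00, C_total=6.00, V=1.33; Q1=4.00, Q3=4.00; dissipated=5.333
Final charges: Q1=4.00, Q2=6.00, Q3=4.00, Q4=10.00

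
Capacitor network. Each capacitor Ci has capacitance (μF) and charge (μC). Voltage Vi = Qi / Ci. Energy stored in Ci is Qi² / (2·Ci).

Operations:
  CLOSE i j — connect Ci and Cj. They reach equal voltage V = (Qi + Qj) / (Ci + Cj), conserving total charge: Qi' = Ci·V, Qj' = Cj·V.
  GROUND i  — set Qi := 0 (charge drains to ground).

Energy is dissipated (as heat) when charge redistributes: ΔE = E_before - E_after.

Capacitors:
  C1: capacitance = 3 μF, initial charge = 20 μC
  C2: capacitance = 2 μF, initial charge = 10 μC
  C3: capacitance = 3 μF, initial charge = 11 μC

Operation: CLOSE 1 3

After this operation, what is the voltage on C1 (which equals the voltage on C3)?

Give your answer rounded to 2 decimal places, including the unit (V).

Initial: C1(3μF, Q=20μC, V=6.67V), C2(2μF, Q=10μC, V=5.00V), C3(3μF, Q=11μC, V=3.67V)
Op 1: CLOSE 1-3: Q_total=31.00, C_total=6.00, V=5.17; Q1=15.50, Q3=15.50; dissipated=6.750

Answer: 5.17 V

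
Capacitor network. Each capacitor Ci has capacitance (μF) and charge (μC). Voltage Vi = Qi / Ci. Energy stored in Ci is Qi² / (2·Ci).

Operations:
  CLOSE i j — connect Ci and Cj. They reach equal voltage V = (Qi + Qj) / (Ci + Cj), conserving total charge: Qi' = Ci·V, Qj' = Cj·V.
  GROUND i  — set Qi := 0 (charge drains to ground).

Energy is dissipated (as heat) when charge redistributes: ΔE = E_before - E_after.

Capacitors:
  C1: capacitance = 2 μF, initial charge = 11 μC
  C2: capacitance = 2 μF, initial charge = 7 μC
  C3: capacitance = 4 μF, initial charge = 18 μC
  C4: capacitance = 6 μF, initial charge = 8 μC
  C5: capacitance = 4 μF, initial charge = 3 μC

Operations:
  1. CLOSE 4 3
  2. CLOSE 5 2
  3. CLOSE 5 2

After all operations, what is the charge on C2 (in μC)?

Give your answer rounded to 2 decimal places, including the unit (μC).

Answer: 3.33 μC

Derivation:
Initial: C1(2μF, Q=11μC, V=5.50V), C2(2μF, Q=7μC, V=3.50V), C3(4μF, Q=18μC, V=4.50V), C4(6μF, Q=8μC, V=1.33V), C5(4μF, Q=3μC, V=0.75V)
Op 1: CLOSE 4-3: Q_total=26.00, C_total=10.00, V=2.60; Q4=15.60, Q3=10.40; dissipated=12.033
Op 2: CLOSE 5-2: Q_total=10.00, C_total=6.00, V=1.67; Q5=6.67, Q2=3.33; dissipated=5.042
Op 3: CLOSE 5-2: Q_total=10.00, C_total=6.00, V=1.67; Q5=6.67, Q2=3.33; dissipated=0.000
Final charges: Q1=11.00, Q2=3.33, Q3=10.40, Q4=15.60, Q5=6.67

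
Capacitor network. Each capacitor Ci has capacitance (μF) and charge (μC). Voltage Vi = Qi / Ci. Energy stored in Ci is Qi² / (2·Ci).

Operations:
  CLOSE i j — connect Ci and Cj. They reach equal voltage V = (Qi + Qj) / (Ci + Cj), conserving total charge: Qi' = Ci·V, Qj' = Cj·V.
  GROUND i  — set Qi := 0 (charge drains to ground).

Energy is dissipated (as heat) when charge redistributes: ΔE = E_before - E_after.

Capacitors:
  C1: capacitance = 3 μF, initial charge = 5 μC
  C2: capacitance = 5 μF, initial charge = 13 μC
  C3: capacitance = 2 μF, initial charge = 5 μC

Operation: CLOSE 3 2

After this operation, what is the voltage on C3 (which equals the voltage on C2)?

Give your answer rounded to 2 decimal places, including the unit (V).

Initial: C1(3μF, Q=5μC, V=1.67V), C2(5μF, Q=13μC, V=2.60V), C3(2μF, Q=5μC, V=2.50V)
Op 1: CLOSE 3-2: Q_total=18.00, C_total=7.00, V=2.57; Q3=5.14, Q2=12.86; dissipated=0.007

Answer: 2.57 V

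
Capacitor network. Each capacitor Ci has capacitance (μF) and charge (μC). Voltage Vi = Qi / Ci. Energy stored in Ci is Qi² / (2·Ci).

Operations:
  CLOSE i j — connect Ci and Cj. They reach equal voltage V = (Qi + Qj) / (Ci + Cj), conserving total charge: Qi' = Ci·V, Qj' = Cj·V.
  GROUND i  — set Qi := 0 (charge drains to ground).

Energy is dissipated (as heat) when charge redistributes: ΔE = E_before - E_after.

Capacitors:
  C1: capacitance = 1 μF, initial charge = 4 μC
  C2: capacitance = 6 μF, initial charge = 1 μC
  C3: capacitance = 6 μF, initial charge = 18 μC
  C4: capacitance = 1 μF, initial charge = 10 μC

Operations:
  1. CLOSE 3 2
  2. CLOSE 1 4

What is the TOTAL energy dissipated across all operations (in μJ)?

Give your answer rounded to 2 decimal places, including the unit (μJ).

Answer: 21.04 μJ

Derivation:
Initial: C1(1μF, Q=4μC, V=4.00V), C2(6μF, Q=1μC, V=0.17V), C3(6μF, Q=18μC, V=3.00V), C4(1μF, Q=10μC, V=10.00V)
Op 1: CLOSE 3-2: Q_total=19.00, C_total=12.00, V=1.58; Q3=9.50, Q2=9.50; dissipated=12.042
Op 2: CLOSE 1-4: Q_total=14.00, C_total=2.00, V=7.00; Q1=7.00, Q4=7.00; dissipated=9.000
Total dissipated: 21.042 μJ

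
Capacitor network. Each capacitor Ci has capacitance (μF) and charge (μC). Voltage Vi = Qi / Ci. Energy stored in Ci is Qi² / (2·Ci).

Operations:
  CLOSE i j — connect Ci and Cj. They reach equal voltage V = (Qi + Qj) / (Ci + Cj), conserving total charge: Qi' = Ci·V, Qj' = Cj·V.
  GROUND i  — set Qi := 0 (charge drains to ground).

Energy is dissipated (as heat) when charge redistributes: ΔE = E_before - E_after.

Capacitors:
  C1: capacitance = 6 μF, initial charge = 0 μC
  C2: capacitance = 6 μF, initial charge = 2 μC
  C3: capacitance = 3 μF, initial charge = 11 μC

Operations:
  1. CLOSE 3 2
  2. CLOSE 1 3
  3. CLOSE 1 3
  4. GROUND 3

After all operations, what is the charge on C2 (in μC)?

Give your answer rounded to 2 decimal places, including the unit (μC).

Initial: C1(6μF, Q=0μC, V=0.00V), C2(6μF, Q=2μC, V=0.33V), C3(3μF, Q=11μC, V=3.67V)
Op 1: CLOSE 3-2: Q_total=13.00, C_total=9.00, V=1.44; Q3=4.33, Q2=8.67; dissipated=11.111
Op 2: CLOSE 1-3: Q_total=4.33, C_total=9.00, V=0.48; Q1=2.89, Q3=1.44; dissipated=2.086
Op 3: CLOSE 1-3: Q_total=4.33, C_total=9.00, V=0.48; Q1=2.89, Q3=1.44; dissipated=0.000
Op 4: GROUND 3: Q3=0; energy lost=0.348
Final charges: Q1=2.89, Q2=8.67, Q3=0.00

Answer: 8.67 μC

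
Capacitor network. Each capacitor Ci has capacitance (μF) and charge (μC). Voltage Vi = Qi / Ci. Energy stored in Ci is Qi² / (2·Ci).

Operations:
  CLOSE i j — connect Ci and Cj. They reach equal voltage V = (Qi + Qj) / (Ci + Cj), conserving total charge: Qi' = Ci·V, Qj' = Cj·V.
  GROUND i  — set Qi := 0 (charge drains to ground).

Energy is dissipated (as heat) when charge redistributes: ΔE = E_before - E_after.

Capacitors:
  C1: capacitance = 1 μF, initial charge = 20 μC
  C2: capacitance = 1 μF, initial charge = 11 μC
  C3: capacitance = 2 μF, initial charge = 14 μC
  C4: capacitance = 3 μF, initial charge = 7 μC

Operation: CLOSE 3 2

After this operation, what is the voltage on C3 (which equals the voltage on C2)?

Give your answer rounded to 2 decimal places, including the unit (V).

Initial: C1(1μF, Q=20μC, V=20.00V), C2(1μF, Q=11μC, V=11.00V), C3(2μF, Q=14μC, V=7.00V), C4(3μF, Q=7μC, V=2.33V)
Op 1: CLOSE 3-2: Q_total=25.00, C_total=3.00, V=8.33; Q3=16.67, Q2=8.33; dissipated=5.333

Answer: 8.33 V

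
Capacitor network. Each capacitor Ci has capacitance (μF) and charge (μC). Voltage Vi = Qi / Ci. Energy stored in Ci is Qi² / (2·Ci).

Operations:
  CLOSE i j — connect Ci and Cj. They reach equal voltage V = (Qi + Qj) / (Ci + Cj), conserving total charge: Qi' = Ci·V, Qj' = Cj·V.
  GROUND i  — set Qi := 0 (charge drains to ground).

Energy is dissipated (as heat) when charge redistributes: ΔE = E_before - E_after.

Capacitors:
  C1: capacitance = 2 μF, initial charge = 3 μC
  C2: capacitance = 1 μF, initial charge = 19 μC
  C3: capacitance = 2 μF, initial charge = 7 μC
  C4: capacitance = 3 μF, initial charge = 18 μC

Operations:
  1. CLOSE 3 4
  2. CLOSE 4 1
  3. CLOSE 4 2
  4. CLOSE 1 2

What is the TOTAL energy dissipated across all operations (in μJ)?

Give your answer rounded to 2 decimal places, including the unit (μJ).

Initial: C1(2μF, Q=3μC, V=1.50V), C2(1μF, Q=19μC, V=19.00V), C3(2μF, Q=7μC, V=3.50V), C4(3μF, Q=18μC, V=6.00V)
Op 1: CLOSE 3-4: Q_total=25.00, C_total=5.00, V=5.00; Q3=10.00, Q4=15.00; dissipated=3.750
Op 2: CLOSE 4-1: Q_total=18.00, C_total=5.00, V=3.60; Q4=10.80, Q1=7.20; dissipated=7.350
Op 3: CLOSE 4-2: Q_total=29.80, C_total=4.00, V=7.45; Q4=22.35, Q2=7.45; dissipated=88.935
Op 4: CLOSE 1-2: Q_total=14.65, C_total=3.00, V=4.88; Q1=9.77, Q2=4.88; dissipated=4.941
Total dissipated: 104.976 μJ

Answer: 104.98 μJ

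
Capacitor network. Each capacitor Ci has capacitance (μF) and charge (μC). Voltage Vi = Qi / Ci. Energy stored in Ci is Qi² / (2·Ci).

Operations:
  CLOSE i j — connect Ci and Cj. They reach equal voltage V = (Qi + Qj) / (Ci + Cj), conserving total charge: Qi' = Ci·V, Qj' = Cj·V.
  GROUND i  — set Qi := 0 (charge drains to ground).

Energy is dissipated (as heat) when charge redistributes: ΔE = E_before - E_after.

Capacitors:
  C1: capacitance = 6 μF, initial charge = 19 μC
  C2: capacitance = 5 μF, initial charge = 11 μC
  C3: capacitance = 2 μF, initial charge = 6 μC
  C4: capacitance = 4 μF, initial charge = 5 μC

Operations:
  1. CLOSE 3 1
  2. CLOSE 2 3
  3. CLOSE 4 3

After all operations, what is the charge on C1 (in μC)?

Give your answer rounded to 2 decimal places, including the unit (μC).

Initial: C1(6μF, Q=19μC, V=3.17V), C2(5μF, Q=11μC, V=2.20V), C3(2μF, Q=6μC, V=3.00V), C4(4μF, Q=5μC, V=1.25V)
Op 1: CLOSE 3-1: Q_total=25.00, C_total=8.00, V=3.12; Q3=6.25, Q1=18.75; dissipated=0.021
Op 2: CLOSE 2-3: Q_total=17.25, C_total=7.00, V=2.46; Q2=12.32, Q3=4.93; dissipated=0.611
Op 3: CLOSE 4-3: Q_total=9.93, C_total=6.00, V=1.65; Q4=6.62, Q3=3.31; dissipated=0.983
Final charges: Q1=18.75, Q2=12.32, Q3=3.31, Q4=6.62

Answer: 18.75 μC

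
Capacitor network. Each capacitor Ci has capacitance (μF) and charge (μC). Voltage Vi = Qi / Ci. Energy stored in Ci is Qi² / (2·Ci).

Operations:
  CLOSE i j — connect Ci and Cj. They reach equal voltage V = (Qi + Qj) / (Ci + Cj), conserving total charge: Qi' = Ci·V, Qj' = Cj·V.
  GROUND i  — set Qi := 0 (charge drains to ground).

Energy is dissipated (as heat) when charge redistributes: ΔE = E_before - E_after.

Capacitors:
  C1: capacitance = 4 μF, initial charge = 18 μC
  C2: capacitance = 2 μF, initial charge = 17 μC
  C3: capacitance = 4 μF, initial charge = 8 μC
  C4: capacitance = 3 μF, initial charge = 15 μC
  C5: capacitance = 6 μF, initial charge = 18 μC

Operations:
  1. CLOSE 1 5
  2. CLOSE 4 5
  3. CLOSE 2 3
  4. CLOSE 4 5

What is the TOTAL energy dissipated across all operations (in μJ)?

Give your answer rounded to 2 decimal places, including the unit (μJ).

Initial: C1(4μF, Q=18μC, V=4.50V), C2(2μF, Q=17μC, V=8.50V), C3(4μF, Q=8μC, V=2.00V), C4(3μF, Q=15μC, V=5.00V), C5(6μF, Q=18μC, V=3.00V)
Op 1: CLOSE 1-5: Q_total=36.00, C_total=10.00, V=3.60; Q1=14.40, Q5=21.60; dissipated=2.700
Op 2: CLOSE 4-5: Q_total=36.60, C_total=9.00, V=4.07; Q4=12.20, Q5=24.40; dissipated=1.960
Op 3: CLOSE 2-3: Q_total=25.00, C_total=6.00, V=4.17; Q2=8.33, Q3=16.67; dissipated=28.167
Op 4: CLOSE 4-5: Q_total=36.60, C_total=9.00, V=4.07; Q4=12.20, Q5=24.40; dissipated=0.000
Total dissipated: 32.827 μJ

Answer: 32.83 μJ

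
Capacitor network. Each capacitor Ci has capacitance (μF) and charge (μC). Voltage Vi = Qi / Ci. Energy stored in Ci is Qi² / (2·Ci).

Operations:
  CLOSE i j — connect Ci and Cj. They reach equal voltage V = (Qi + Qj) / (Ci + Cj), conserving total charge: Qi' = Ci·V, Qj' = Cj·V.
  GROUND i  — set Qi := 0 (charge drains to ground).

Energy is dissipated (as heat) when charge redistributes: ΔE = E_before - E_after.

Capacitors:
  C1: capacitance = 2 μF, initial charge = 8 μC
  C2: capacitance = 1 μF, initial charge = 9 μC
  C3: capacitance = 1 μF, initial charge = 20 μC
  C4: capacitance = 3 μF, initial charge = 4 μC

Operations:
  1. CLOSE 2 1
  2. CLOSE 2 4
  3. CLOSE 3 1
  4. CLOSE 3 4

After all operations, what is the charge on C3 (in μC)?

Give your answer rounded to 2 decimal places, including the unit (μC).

Initial: C1(2μF, Q=8μC, V=4.00V), C2(1μF, Q=9μC, V=9.00V), C3(1μF, Q=20μC, V=20.00V), C4(3μF, Q=4μC, V=1.33V)
Op 1: CLOSE 2-1: Q_total=17.00, C_total=3.00, V=5.67; Q2=5.67, Q1=11.33; dissipated=8.333
Op 2: CLOSE 2-4: Q_total=9.67, C_total=4.00, V=2.42; Q2=2.42, Q4=7.25; dissipated=7.042
Op 3: CLOSE 3-1: Q_total=31.33, C_total=3.00, V=10.44; Q3=10.44, Q1=20.89; dissipated=68.481
Op 4: CLOSE 3-4: Q_total=17.69, C_total=4.00, V=4.42; Q3=4.42, Q4=13.27; dissipated=24.167
Final charges: Q1=20.89, Q2=2.42, Q3=4.42, Q4=13.27

Answer: 4.42 μC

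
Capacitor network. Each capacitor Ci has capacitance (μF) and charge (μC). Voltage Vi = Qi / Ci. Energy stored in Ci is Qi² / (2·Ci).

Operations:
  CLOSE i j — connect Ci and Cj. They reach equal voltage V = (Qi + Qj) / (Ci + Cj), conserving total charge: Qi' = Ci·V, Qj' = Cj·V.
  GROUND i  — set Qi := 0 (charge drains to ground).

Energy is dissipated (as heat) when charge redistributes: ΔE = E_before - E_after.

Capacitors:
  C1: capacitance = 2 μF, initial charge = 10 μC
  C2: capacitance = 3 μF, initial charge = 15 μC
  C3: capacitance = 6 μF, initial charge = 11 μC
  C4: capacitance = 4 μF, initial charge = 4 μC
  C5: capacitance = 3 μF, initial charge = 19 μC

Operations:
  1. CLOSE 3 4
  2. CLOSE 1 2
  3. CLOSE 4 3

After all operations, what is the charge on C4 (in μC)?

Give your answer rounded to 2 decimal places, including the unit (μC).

Initial: C1(2μF, Q=10μC, V=5.00V), C2(3μF, Q=15μC, V=5.00V), C3(6μF, Q=11μC, V=1.83V), C4(4μF, Q=4μC, V=1.00V), C5(3μF, Q=19μC, V=6.33V)
Op 1: CLOSE 3-4: Q_total=15.00, C_total=10.00, V=1.50; Q3=9.00, Q4=6.00; dissipated=0.833
Op 2: CLOSE 1-2: Q_total=25.00, C_total=5.00, V=5.00; Q1=10.00, Q2=15.00; dissipated=0.000
Op 3: CLOSE 4-3: Q_total=15.00, C_total=10.00, V=1.50; Q4=6.00, Q3=9.00; dissipated=0.000
Final charges: Q1=10.00, Q2=15.00, Q3=9.00, Q4=6.00, Q5=19.00

Answer: 6.00 μC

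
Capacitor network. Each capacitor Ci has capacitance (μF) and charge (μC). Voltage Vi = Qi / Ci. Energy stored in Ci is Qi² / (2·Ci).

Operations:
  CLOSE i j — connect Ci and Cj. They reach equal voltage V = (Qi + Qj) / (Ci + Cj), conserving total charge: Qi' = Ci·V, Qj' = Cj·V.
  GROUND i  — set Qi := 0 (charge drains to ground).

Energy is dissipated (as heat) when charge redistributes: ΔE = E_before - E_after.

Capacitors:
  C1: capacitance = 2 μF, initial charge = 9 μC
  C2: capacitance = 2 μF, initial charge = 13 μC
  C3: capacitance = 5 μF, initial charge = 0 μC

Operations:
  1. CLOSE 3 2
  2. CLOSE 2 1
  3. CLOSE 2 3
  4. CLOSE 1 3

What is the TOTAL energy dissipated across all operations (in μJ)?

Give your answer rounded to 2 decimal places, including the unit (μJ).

Answer: 35.55 μJ

Derivation:
Initial: C1(2μF, Q=9μC, V=4.50V), C2(2μF, Q=13μC, V=6.50V), C3(5μF, Q=0μC, V=0.00V)
Op 1: CLOSE 3-2: Q_total=13.00, C_total=7.00, V=1.86; Q3=9.29, Q2=3.71; dissipated=30.179
Op 2: CLOSE 2-1: Q_total=12.71, C_total=4.00, V=3.18; Q2=6.36, Q1=6.36; dissipated=3.492
Op 3: CLOSE 2-3: Q_total=15.64, C_total=7.00, V=2.23; Q2=4.47, Q3=11.17; dissipated=1.247
Op 4: CLOSE 1-3: Q_total=17.53, C_total=7.00, V=2.50; Q1=5.01, Q3=12.52; dissipated=0.636
Total dissipated: 35.555 μJ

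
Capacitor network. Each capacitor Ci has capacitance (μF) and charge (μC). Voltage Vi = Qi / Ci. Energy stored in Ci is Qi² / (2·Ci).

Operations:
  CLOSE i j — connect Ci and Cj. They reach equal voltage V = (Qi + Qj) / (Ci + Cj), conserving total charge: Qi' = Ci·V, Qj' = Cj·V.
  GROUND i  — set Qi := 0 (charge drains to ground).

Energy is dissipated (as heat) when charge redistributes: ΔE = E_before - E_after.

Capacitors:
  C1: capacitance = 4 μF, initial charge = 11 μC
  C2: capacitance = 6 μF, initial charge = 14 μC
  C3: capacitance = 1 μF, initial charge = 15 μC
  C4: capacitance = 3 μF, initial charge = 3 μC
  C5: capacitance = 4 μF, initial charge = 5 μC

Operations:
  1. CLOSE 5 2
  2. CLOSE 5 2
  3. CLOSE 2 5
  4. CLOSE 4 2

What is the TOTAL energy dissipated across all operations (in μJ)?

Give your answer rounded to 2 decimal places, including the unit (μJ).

Initial: C1(4μF, Q=11μC, V=2.75V), C2(6μF, Q=14μC, V=2.33V), C3(1μF, Q=15μC, V=15.00V), C4(3μF, Q=3μC, V=1.00V), C5(4μF, Q=5μC, V=1.25V)
Op 1: CLOSE 5-2: Q_total=19.00, C_total=10.00, V=1.90; Q5=7.60, Q2=11.40; dissipated=1.408
Op 2: CLOSE 5-2: Q_total=19.00, C_total=10.00, V=1.90; Q5=7.60, Q2=11.40; dissipated=0.000
Op 3: CLOSE 2-5: Q_total=19.00, C_total=10.00, V=1.90; Q2=11.40, Q5=7.60; dissipated=0.000
Op 4: CLOSE 4-2: Q_total=14.40, C_total=9.00, V=1.60; Q4=4.80, Q2=9.60; dissipated=0.810
Total dissipated: 2.218 μJ

Answer: 2.22 μJ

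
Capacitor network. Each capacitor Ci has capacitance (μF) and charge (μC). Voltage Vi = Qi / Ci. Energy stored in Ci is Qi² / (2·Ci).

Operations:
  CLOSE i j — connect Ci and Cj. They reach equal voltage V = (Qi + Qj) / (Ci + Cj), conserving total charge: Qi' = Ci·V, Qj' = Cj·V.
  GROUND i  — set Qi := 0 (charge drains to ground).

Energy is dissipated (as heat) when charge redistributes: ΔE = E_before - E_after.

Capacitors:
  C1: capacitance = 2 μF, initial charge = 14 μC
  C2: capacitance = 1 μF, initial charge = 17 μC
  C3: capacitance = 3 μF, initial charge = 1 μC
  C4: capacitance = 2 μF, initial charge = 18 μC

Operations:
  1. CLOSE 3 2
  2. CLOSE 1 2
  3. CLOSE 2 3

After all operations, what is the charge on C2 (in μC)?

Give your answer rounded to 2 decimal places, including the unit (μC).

Answer: 4.92 μC

Derivation:
Initial: C1(2μF, Q=14μC, V=7.00V), C2(1μF, Q=17μC, V=17.00V), C3(3μF, Q=1μC, V=0.33V), C4(2μF, Q=18μC, V=9.00V)
Op 1: CLOSE 3-2: Q_total=18.00, C_total=4.00, V=4.50; Q3=13.50, Q2=4.50; dissipated=104.167
Op 2: CLOSE 1-2: Q_total=18.50, C_total=3.00, V=6.17; Q1=12.33, Q2=6.17; dissipated=2.083
Op 3: CLOSE 2-3: Q_total=19.67, C_total=4.00, V=4.92; Q2=4.92, Q3=14.75; dissipated=1.042
Final charges: Q1=12.33, Q2=4.92, Q3=14.75, Q4=18.00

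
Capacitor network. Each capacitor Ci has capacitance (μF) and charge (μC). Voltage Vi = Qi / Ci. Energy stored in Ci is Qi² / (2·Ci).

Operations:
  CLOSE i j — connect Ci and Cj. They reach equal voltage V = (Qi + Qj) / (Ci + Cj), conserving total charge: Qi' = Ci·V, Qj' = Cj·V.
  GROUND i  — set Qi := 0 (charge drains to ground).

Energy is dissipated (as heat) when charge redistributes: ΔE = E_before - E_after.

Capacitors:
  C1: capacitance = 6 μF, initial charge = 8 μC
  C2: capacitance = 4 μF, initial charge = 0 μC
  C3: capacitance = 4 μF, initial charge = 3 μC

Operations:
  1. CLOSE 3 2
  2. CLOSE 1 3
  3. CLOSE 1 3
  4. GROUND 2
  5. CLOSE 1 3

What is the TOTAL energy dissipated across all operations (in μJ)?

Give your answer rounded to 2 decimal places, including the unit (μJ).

Answer: 1.95 μJ

Derivation:
Initial: C1(6μF, Q=8μC, V=1.33V), C2(4μF, Q=0μC, V=0.00V), C3(4μF, Q=3μC, V=0.75V)
Op 1: CLOSE 3-2: Q_total=3.00, C_total=8.00, V=0.38; Q3=1.50, Q2=1.50; dissipated=0.562
Op 2: CLOSE 1-3: Q_total=9.50, C_total=10.00, V=0.95; Q1=5.70, Q3=3.80; dissipated=1.102
Op 3: CLOSE 1-3: Q_total=9.50, C_total=10.00, V=0.95; Q1=5.70, Q3=3.80; dissipated=0.000
Op 4: GROUND 2: Q2=0; energy lost=0.281
Op 5: CLOSE 1-3: Q_total=9.50, C_total=10.00, V=0.95; Q1=5.70, Q3=3.80; dissipated=0.000
Total dissipated: 1.946 μJ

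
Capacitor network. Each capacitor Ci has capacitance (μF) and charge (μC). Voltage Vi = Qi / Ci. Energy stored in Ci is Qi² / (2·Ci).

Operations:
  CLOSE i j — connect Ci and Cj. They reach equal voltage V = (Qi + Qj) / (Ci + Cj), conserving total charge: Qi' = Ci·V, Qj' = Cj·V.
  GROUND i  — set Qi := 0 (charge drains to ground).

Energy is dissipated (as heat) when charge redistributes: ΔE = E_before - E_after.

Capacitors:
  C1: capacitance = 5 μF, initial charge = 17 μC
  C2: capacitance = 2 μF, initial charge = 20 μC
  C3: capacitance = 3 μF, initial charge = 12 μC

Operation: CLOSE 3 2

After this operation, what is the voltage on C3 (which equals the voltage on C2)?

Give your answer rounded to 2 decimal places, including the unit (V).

Initial: C1(5μF, Q=17μC, V=3.40V), C2(2μF, Q=20μC, V=10.00V), C3(3μF, Q=12μC, V=4.00V)
Op 1: CLOSE 3-2: Q_total=32.00, C_total=5.00, V=6.40; Q3=19.20, Q2=12.80; dissipated=21.600

Answer: 6.40 V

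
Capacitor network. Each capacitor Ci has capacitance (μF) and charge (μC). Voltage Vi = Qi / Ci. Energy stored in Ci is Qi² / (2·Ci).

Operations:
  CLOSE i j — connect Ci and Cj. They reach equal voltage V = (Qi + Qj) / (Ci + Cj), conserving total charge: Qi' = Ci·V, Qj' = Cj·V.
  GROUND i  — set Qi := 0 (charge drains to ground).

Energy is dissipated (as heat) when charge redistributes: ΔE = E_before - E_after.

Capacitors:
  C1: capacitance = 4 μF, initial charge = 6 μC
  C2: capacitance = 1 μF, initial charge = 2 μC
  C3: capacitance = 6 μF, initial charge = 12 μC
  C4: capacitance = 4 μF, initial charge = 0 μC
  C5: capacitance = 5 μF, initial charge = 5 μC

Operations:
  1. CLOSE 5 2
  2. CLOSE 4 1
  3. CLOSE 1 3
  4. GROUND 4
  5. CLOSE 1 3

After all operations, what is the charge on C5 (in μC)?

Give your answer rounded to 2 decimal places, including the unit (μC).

Answer: 5.83 μC

Derivation:
Initial: C1(4μF, Q=6μC, V=1.50V), C2(1μF, Q=2μC, V=2.00V), C3(6μF, Q=12μC, V=2.00V), C4(4μF, Q=0μC, V=0.00V), C5(5μF, Q=5μC, V=1.00V)
Op 1: CLOSE 5-2: Q_total=7.00, C_total=6.00, V=1.17; Q5=5.83, Q2=1.17; dissipated=0.417
Op 2: CLOSE 4-1: Q_total=6.00, C_total=8.00, V=0.75; Q4=3.00, Q1=3.00; dissipated=2.250
Op 3: CLOSE 1-3: Q_total=15.00, C_total=10.00, V=1.50; Q1=6.00, Q3=9.00; dissipated=1.875
Op 4: GROUND 4: Q4=0; energy lost=1.125
Op 5: CLOSE 1-3: Q_total=15.00, C_total=10.00, V=1.50; Q1=6.00, Q3=9.00; dissipated=0.000
Final charges: Q1=6.00, Q2=1.17, Q3=9.00, Q4=0.00, Q5=5.83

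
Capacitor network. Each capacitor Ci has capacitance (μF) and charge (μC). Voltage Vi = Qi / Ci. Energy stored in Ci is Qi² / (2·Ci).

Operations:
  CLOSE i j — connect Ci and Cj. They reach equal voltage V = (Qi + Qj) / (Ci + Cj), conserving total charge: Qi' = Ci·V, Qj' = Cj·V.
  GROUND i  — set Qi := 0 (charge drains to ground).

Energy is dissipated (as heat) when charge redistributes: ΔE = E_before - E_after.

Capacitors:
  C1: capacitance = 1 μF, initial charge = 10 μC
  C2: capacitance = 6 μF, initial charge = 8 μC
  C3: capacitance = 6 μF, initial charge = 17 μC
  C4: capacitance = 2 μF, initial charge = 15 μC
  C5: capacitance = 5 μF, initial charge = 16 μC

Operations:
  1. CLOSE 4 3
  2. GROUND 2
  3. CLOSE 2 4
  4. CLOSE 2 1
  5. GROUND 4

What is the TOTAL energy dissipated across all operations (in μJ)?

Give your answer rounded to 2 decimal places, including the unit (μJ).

Answer: 69.38 μJ

Derivation:
Initial: C1(1μF, Q=10μC, V=10.00V), C2(6μF, Q=8μC, V=1.33V), C3(6μF, Q=17μC, V=2.83V), C4(2μF, Q=15μC, V=7.50V), C5(5μF, Q=16μC, V=3.20V)
Op 1: CLOSE 4-3: Q_total=32.00, C_total=8.00, V=4.00; Q4=8.00, Q3=24.00; dissipated=16.333
Op 2: GROUND 2: Q2=0; energy lost=5.333
Op 3: CLOSE 2-4: Q_total=8.00, C_total=8.00, V=1.00; Q2=6.00, Q4=2.00; dissipated=12.000
Op 4: CLOSE 2-1: Q_total=16.00, C_total=7.00, V=2.29; Q2=13.71, Q1=2.29; dissipated=34.714
Op 5: GROUND 4: Q4=0; energy lost=1.000
Total dissipated: 69.381 μJ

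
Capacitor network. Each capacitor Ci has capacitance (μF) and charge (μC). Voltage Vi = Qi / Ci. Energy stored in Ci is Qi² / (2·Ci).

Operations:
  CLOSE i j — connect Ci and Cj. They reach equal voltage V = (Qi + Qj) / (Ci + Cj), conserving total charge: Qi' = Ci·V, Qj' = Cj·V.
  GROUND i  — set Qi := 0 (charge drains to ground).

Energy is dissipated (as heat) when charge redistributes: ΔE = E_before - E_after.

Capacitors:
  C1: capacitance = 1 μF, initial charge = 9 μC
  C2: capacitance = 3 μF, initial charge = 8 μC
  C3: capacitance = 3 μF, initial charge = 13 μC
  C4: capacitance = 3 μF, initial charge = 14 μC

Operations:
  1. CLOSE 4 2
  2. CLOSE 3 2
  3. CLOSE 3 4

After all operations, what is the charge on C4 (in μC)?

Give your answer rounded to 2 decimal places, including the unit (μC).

Initial: C1(1μF, Q=9μC, V=9.00V), C2(3μF, Q=8μC, V=2.67V), C3(3μF, Q=13μC, V=4.33V), C4(3μF, Q=14μC, V=4.67V)
Op 1: CLOSE 4-2: Q_total=22.00, C_total=6.00, V=3.67; Q4=11.00, Q2=11.00; dissipated=3.000
Op 2: CLOSE 3-2: Q_total=24.00, C_total=6.00, V=4.00; Q3=12.00, Q2=12.00; dissipated=0.333
Op 3: CLOSE 3-4: Q_total=23.00, C_total=6.00, V=3.83; Q3=11.50, Q4=11.50; dissipated=0.083
Final charges: Q1=9.00, Q2=12.00, Q3=11.50, Q4=11.50

Answer: 11.50 μC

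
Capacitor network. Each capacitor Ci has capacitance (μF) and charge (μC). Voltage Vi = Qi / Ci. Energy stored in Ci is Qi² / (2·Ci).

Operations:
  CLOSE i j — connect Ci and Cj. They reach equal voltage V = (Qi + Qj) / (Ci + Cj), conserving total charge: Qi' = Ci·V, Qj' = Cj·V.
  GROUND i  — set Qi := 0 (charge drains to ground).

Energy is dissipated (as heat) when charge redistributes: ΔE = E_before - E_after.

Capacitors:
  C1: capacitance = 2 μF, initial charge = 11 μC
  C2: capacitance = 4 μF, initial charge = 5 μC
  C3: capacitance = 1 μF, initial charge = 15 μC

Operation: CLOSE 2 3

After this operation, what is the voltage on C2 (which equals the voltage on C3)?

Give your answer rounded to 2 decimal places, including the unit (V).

Initial: C1(2μF, Q=11μC, V=5.50V), C2(4μF, Q=5μC, V=1.25V), C3(1μF, Q=15μC, V=15.00V)
Op 1: CLOSE 2-3: Q_total=20.00, C_total=5.00, V=4.00; Q2=16.00, Q3=4.00; dissipated=75.625

Answer: 4.00 V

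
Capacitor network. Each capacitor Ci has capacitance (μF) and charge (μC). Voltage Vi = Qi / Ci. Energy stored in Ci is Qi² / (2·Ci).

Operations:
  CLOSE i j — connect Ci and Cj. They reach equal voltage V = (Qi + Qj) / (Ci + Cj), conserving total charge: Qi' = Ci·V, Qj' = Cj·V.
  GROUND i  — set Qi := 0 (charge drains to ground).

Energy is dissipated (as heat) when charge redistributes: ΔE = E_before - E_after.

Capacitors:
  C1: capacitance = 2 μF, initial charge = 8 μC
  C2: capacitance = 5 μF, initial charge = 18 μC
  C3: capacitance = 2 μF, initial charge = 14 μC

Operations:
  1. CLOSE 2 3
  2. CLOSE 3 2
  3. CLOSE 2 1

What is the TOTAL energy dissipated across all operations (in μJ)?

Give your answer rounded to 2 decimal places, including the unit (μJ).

Initial: C1(2μF, Q=8μC, V=4.00V), C2(5μF, Q=18μC, V=3.60V), C3(2μF, Q=14μC, V=7.00V)
Op 1: CLOSE 2-3: Q_total=32.00, C_total=7.00, V=4.57; Q2=22.86, Q3=9.14; dissipated=8.257
Op 2: CLOSE 3-2: Q_total=32.00, C_total=7.00, V=4.57; Q3=9.14, Q2=22.86; dissipated=0.000
Op 3: CLOSE 2-1: Q_total=30.86, C_total=7.00, V=4.41; Q2=22.04, Q1=8.82; dissipated=0.233
Total dissipated: 8.490 μJ

Answer: 8.49 μJ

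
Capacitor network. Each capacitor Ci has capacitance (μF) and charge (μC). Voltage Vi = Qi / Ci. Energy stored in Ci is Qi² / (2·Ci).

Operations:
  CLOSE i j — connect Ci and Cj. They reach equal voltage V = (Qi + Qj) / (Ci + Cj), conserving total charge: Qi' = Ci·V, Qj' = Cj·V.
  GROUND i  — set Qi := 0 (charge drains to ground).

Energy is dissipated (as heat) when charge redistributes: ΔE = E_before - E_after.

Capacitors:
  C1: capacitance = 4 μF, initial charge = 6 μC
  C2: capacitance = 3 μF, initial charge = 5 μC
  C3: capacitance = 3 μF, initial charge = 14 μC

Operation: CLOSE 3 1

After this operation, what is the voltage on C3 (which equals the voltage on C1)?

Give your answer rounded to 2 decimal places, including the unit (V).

Initial: C1(4μF, Q=6μC, V=1.50V), C2(3μF, Q=5μC, V=1.67V), C3(3μF, Q=14μC, V=4.67V)
Op 1: CLOSE 3-1: Q_total=20.00, C_total=7.00, V=2.86; Q3=8.57, Q1=11.43; dissipated=8.595

Answer: 2.86 V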